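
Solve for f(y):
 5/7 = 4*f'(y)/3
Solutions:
 f(y) = C1 + 15*y/28


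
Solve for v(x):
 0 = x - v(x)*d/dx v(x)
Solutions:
 v(x) = -sqrt(C1 + x^2)
 v(x) = sqrt(C1 + x^2)


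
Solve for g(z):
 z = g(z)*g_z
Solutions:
 g(z) = -sqrt(C1 + z^2)
 g(z) = sqrt(C1 + z^2)


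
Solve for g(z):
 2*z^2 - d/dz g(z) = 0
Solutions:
 g(z) = C1 + 2*z^3/3


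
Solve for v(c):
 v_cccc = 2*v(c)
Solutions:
 v(c) = C1*exp(-2^(1/4)*c) + C2*exp(2^(1/4)*c) + C3*sin(2^(1/4)*c) + C4*cos(2^(1/4)*c)


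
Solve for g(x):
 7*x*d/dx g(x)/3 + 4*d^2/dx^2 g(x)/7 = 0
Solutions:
 g(x) = C1 + C2*erf(7*sqrt(6)*x/12)


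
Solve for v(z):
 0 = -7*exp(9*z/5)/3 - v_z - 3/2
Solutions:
 v(z) = C1 - 3*z/2 - 35*exp(9*z/5)/27


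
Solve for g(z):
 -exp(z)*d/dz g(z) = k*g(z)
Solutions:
 g(z) = C1*exp(k*exp(-z))


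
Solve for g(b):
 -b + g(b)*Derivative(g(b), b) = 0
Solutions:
 g(b) = -sqrt(C1 + b^2)
 g(b) = sqrt(C1 + b^2)


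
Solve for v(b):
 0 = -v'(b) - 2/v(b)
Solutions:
 v(b) = -sqrt(C1 - 4*b)
 v(b) = sqrt(C1 - 4*b)


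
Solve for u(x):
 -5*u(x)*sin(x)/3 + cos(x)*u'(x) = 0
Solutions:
 u(x) = C1/cos(x)^(5/3)


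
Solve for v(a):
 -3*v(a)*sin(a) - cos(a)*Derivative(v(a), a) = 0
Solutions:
 v(a) = C1*cos(a)^3


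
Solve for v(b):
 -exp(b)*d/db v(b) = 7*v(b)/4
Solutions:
 v(b) = C1*exp(7*exp(-b)/4)


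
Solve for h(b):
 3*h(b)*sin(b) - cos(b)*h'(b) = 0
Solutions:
 h(b) = C1/cos(b)^3


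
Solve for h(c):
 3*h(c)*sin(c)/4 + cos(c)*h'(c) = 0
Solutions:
 h(c) = C1*cos(c)^(3/4)


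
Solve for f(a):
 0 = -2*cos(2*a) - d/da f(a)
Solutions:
 f(a) = C1 - sin(2*a)


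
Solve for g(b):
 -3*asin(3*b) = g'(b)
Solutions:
 g(b) = C1 - 3*b*asin(3*b) - sqrt(1 - 9*b^2)


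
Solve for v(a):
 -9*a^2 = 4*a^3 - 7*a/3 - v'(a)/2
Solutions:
 v(a) = C1 + 2*a^4 + 6*a^3 - 7*a^2/3


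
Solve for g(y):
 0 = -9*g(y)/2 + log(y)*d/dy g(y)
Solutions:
 g(y) = C1*exp(9*li(y)/2)


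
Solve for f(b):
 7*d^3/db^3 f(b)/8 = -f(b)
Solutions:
 f(b) = C3*exp(-2*7^(2/3)*b/7) + (C1*sin(sqrt(3)*7^(2/3)*b/7) + C2*cos(sqrt(3)*7^(2/3)*b/7))*exp(7^(2/3)*b/7)


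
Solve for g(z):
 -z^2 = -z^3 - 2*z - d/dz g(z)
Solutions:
 g(z) = C1 - z^4/4 + z^3/3 - z^2


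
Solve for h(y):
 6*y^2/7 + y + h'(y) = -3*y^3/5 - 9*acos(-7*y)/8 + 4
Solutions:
 h(y) = C1 - 3*y^4/20 - 2*y^3/7 - y^2/2 - 9*y*acos(-7*y)/8 + 4*y - 9*sqrt(1 - 49*y^2)/56


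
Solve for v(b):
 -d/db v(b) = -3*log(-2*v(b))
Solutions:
 -Integral(1/(log(-_y) + log(2)), (_y, v(b)))/3 = C1 - b


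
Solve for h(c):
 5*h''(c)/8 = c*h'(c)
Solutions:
 h(c) = C1 + C2*erfi(2*sqrt(5)*c/5)


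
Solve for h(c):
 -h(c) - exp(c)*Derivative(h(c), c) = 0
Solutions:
 h(c) = C1*exp(exp(-c))


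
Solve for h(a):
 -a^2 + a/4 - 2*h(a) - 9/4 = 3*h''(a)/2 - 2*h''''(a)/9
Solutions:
 h(a) = C1*exp(-sqrt(6)*a*sqrt(9 + sqrt(145))/4) + C2*exp(sqrt(6)*a*sqrt(9 + sqrt(145))/4) + C3*sin(sqrt(6)*a*sqrt(-9 + sqrt(145))/4) + C4*cos(sqrt(6)*a*sqrt(-9 + sqrt(145))/4) - a^2/2 + a/8 - 3/8


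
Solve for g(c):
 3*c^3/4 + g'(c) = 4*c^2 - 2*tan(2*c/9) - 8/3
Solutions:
 g(c) = C1 - 3*c^4/16 + 4*c^3/3 - 8*c/3 + 9*log(cos(2*c/9))


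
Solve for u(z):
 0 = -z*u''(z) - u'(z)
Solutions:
 u(z) = C1 + C2*log(z)


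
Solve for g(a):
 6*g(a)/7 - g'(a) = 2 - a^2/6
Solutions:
 g(a) = C1*exp(6*a/7) - 7*a^2/36 - 49*a/108 + 1169/648


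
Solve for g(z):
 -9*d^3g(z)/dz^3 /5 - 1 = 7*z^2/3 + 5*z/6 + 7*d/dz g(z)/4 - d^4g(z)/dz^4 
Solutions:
 g(z) = C1 + C2*exp(z*(-(5*sqrt(45745) + 1091)^(1/3) - 36/(5*sqrt(45745) + 1091)^(1/3) + 12)/20)*sin(sqrt(3)*z*(-(5*sqrt(45745) + 1091)^(1/3) + 36/(5*sqrt(45745) + 1091)^(1/3))/20) + C3*exp(z*(-(5*sqrt(45745) + 1091)^(1/3) - 36/(5*sqrt(45745) + 1091)^(1/3) + 12)/20)*cos(sqrt(3)*z*(-(5*sqrt(45745) + 1091)^(1/3) + 36/(5*sqrt(45745) + 1091)^(1/3))/20) + C4*exp(z*(36/(5*sqrt(45745) + 1091)^(1/3) + 6 + (5*sqrt(45745) + 1091)^(1/3))/10) - 4*z^3/9 - 5*z^2/21 + 76*z/35


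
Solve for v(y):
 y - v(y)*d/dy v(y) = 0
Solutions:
 v(y) = -sqrt(C1 + y^2)
 v(y) = sqrt(C1 + y^2)


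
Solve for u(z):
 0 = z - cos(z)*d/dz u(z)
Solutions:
 u(z) = C1 + Integral(z/cos(z), z)


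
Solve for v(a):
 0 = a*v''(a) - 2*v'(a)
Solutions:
 v(a) = C1 + C2*a^3


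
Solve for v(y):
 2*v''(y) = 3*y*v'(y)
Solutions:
 v(y) = C1 + C2*erfi(sqrt(3)*y/2)


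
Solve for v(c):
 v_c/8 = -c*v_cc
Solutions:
 v(c) = C1 + C2*c^(7/8)


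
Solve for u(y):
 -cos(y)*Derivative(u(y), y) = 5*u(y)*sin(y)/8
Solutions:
 u(y) = C1*cos(y)^(5/8)


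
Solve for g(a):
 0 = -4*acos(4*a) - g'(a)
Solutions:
 g(a) = C1 - 4*a*acos(4*a) + sqrt(1 - 16*a^2)


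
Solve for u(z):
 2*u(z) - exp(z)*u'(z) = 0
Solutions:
 u(z) = C1*exp(-2*exp(-z))


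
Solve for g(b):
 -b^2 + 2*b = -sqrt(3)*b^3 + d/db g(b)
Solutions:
 g(b) = C1 + sqrt(3)*b^4/4 - b^3/3 + b^2


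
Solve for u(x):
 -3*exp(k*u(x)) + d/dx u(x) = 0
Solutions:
 u(x) = Piecewise((log(-1/(C1*k + 3*k*x))/k, Ne(k, 0)), (nan, True))
 u(x) = Piecewise((C1 + 3*x, Eq(k, 0)), (nan, True))


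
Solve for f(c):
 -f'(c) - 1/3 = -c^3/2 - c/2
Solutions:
 f(c) = C1 + c^4/8 + c^2/4 - c/3


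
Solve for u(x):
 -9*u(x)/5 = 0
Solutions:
 u(x) = 0


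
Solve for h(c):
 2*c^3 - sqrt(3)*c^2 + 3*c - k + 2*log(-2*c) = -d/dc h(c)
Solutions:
 h(c) = C1 - c^4/2 + sqrt(3)*c^3/3 - 3*c^2/2 + c*(k - 2*log(2) + 2) - 2*c*log(-c)


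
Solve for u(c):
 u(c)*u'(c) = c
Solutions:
 u(c) = -sqrt(C1 + c^2)
 u(c) = sqrt(C1 + c^2)


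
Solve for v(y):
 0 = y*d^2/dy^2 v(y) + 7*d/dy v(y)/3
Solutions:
 v(y) = C1 + C2/y^(4/3)


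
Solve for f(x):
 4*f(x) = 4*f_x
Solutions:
 f(x) = C1*exp(x)


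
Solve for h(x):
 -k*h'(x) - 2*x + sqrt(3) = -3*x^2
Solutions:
 h(x) = C1 + x^3/k - x^2/k + sqrt(3)*x/k


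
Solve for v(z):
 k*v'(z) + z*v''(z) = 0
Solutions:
 v(z) = C1 + z^(1 - re(k))*(C2*sin(log(z)*Abs(im(k))) + C3*cos(log(z)*im(k)))


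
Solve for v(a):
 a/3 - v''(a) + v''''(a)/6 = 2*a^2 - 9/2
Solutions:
 v(a) = C1 + C2*a + C3*exp(-sqrt(6)*a) + C4*exp(sqrt(6)*a) - a^4/6 + a^3/18 + 23*a^2/12


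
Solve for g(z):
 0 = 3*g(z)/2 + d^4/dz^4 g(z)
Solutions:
 g(z) = (C1*sin(6^(1/4)*z/2) + C2*cos(6^(1/4)*z/2))*exp(-6^(1/4)*z/2) + (C3*sin(6^(1/4)*z/2) + C4*cos(6^(1/4)*z/2))*exp(6^(1/4)*z/2)


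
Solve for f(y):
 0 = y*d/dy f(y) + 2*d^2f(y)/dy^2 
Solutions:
 f(y) = C1 + C2*erf(y/2)


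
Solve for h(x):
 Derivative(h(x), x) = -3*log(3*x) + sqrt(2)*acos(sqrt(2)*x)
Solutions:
 h(x) = C1 - 3*x*log(x) - 3*x*log(3) + 3*x + sqrt(2)*(x*acos(sqrt(2)*x) - sqrt(2)*sqrt(1 - 2*x^2)/2)


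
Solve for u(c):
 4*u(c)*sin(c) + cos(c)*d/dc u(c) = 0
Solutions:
 u(c) = C1*cos(c)^4


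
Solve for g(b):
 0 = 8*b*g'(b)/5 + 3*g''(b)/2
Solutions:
 g(b) = C1 + C2*erf(2*sqrt(30)*b/15)


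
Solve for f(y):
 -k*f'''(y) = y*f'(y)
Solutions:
 f(y) = C1 + Integral(C2*airyai(y*(-1/k)^(1/3)) + C3*airybi(y*(-1/k)^(1/3)), y)


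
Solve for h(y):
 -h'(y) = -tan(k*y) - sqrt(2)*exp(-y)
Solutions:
 h(y) = C1 - Piecewise((sqrt(2)*exp(-y) - log(tan(k*y)^2 + 1)/(2*k), Ne(k, 0)), (sqrt(2)*exp(-y), True))


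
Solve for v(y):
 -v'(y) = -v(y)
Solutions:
 v(y) = C1*exp(y)


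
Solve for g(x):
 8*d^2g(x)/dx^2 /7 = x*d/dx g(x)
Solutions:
 g(x) = C1 + C2*erfi(sqrt(7)*x/4)


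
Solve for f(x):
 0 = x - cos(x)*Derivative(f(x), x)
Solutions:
 f(x) = C1 + Integral(x/cos(x), x)


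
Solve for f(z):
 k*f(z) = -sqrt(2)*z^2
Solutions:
 f(z) = -sqrt(2)*z^2/k


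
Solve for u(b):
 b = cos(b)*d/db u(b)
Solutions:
 u(b) = C1 + Integral(b/cos(b), b)


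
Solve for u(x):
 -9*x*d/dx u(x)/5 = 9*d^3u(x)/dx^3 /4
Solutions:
 u(x) = C1 + Integral(C2*airyai(-10^(2/3)*x/5) + C3*airybi(-10^(2/3)*x/5), x)


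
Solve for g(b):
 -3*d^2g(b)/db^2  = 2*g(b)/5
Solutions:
 g(b) = C1*sin(sqrt(30)*b/15) + C2*cos(sqrt(30)*b/15)


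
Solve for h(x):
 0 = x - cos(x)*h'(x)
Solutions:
 h(x) = C1 + Integral(x/cos(x), x)


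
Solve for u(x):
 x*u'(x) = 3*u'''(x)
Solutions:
 u(x) = C1 + Integral(C2*airyai(3^(2/3)*x/3) + C3*airybi(3^(2/3)*x/3), x)


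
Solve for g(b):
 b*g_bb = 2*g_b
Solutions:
 g(b) = C1 + C2*b^3


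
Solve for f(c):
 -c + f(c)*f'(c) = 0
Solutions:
 f(c) = -sqrt(C1 + c^2)
 f(c) = sqrt(C1 + c^2)


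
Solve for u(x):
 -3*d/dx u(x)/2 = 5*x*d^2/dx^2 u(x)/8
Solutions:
 u(x) = C1 + C2/x^(7/5)


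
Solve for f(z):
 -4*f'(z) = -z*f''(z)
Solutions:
 f(z) = C1 + C2*z^5


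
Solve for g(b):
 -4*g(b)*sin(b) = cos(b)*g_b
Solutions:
 g(b) = C1*cos(b)^4


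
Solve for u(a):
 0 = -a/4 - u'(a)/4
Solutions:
 u(a) = C1 - a^2/2


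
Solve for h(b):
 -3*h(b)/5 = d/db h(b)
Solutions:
 h(b) = C1*exp(-3*b/5)


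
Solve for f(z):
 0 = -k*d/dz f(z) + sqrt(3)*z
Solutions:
 f(z) = C1 + sqrt(3)*z^2/(2*k)


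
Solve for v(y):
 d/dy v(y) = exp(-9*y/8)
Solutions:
 v(y) = C1 - 8*exp(-9*y/8)/9


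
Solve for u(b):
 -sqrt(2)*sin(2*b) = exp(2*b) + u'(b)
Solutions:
 u(b) = C1 - exp(2*b)/2 + sqrt(2)*cos(2*b)/2


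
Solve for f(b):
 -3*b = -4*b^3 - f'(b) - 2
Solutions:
 f(b) = C1 - b^4 + 3*b^2/2 - 2*b


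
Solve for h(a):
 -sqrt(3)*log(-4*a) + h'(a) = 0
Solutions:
 h(a) = C1 + sqrt(3)*a*log(-a) + sqrt(3)*a*(-1 + 2*log(2))


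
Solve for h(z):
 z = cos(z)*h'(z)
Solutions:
 h(z) = C1 + Integral(z/cos(z), z)


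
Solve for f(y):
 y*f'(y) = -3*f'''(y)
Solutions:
 f(y) = C1 + Integral(C2*airyai(-3^(2/3)*y/3) + C3*airybi(-3^(2/3)*y/3), y)


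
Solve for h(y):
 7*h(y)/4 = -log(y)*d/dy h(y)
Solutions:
 h(y) = C1*exp(-7*li(y)/4)


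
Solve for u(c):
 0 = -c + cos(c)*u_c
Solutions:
 u(c) = C1 + Integral(c/cos(c), c)


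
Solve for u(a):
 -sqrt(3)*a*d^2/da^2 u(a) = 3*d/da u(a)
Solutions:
 u(a) = C1 + C2*a^(1 - sqrt(3))


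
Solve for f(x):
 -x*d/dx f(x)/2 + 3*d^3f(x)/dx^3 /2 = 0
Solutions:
 f(x) = C1 + Integral(C2*airyai(3^(2/3)*x/3) + C3*airybi(3^(2/3)*x/3), x)


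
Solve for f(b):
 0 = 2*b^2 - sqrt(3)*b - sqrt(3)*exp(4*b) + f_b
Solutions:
 f(b) = C1 - 2*b^3/3 + sqrt(3)*b^2/2 + sqrt(3)*exp(4*b)/4


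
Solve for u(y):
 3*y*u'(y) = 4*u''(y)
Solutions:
 u(y) = C1 + C2*erfi(sqrt(6)*y/4)


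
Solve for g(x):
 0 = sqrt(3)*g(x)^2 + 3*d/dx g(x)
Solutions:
 g(x) = 3/(C1 + sqrt(3)*x)


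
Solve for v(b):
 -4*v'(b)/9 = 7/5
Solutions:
 v(b) = C1 - 63*b/20


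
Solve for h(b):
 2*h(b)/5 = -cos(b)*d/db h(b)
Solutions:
 h(b) = C1*(sin(b) - 1)^(1/5)/(sin(b) + 1)^(1/5)


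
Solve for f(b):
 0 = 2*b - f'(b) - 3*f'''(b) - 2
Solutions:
 f(b) = C1 + C2*sin(sqrt(3)*b/3) + C3*cos(sqrt(3)*b/3) + b^2 - 2*b


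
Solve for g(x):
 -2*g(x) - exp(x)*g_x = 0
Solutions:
 g(x) = C1*exp(2*exp(-x))


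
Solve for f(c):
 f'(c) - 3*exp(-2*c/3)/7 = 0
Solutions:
 f(c) = C1 - 9*exp(-2*c/3)/14


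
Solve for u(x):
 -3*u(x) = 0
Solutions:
 u(x) = 0


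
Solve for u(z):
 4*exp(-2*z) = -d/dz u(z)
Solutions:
 u(z) = C1 + 2*exp(-2*z)


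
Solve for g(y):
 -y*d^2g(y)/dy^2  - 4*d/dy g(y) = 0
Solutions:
 g(y) = C1 + C2/y^3


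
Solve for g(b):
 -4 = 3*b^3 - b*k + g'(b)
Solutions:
 g(b) = C1 - 3*b^4/4 + b^2*k/2 - 4*b


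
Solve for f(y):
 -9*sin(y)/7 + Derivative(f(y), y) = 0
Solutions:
 f(y) = C1 - 9*cos(y)/7


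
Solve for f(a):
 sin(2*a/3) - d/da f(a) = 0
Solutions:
 f(a) = C1 - 3*cos(2*a/3)/2


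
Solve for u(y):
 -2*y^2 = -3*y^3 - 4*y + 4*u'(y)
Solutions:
 u(y) = C1 + 3*y^4/16 - y^3/6 + y^2/2


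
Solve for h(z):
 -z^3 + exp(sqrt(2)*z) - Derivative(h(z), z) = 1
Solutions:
 h(z) = C1 - z^4/4 - z + sqrt(2)*exp(sqrt(2)*z)/2


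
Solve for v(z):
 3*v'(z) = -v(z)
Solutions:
 v(z) = C1*exp(-z/3)


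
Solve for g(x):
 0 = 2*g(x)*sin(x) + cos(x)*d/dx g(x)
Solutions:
 g(x) = C1*cos(x)^2


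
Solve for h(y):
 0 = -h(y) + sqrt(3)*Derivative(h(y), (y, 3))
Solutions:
 h(y) = C3*exp(3^(5/6)*y/3) + (C1*sin(3^(1/3)*y/2) + C2*cos(3^(1/3)*y/2))*exp(-3^(5/6)*y/6)


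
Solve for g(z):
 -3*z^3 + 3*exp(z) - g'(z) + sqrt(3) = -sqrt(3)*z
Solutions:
 g(z) = C1 - 3*z^4/4 + sqrt(3)*z^2/2 + sqrt(3)*z + 3*exp(z)


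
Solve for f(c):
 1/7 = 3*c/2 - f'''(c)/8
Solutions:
 f(c) = C1 + C2*c + C3*c^2 + c^4/2 - 4*c^3/21


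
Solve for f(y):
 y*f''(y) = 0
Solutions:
 f(y) = C1 + C2*y


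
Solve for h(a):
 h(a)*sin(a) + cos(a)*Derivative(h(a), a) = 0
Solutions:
 h(a) = C1*cos(a)


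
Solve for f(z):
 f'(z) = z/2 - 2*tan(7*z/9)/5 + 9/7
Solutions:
 f(z) = C1 + z^2/4 + 9*z/7 + 18*log(cos(7*z/9))/35


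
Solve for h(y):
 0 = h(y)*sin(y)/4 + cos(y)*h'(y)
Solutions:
 h(y) = C1*cos(y)^(1/4)


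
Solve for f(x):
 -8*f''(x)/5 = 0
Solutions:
 f(x) = C1 + C2*x


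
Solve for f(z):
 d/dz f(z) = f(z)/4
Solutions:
 f(z) = C1*exp(z/4)


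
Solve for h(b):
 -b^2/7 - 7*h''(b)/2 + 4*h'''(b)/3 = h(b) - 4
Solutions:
 h(b) = C1*exp(b*(-(8*sqrt(2634) + 535)^(1/3) - 49/(8*sqrt(2634) + 535)^(1/3) + 14)/16)*sin(sqrt(3)*b*(-(8*sqrt(2634) + 535)^(1/3) + 49/(8*sqrt(2634) + 535)^(1/3))/16) + C2*exp(b*(-(8*sqrt(2634) + 535)^(1/3) - 49/(8*sqrt(2634) + 535)^(1/3) + 14)/16)*cos(sqrt(3)*b*(-(8*sqrt(2634) + 535)^(1/3) + 49/(8*sqrt(2634) + 535)^(1/3))/16) + C3*exp(b*(49/(8*sqrt(2634) + 535)^(1/3) + 7 + (8*sqrt(2634) + 535)^(1/3))/8) - b^2/7 + 5


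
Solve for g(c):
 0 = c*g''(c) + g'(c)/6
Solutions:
 g(c) = C1 + C2*c^(5/6)


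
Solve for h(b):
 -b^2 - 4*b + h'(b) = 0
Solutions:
 h(b) = C1 + b^3/3 + 2*b^2


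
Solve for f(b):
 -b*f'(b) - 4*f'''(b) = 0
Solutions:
 f(b) = C1 + Integral(C2*airyai(-2^(1/3)*b/2) + C3*airybi(-2^(1/3)*b/2), b)


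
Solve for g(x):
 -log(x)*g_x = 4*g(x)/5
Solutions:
 g(x) = C1*exp(-4*li(x)/5)


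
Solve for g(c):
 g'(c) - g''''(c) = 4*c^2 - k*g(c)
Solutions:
 g(c) = C1*exp(c*Piecewise((-sqrt(-(-1)^(1/3))/2 - sqrt(-2/sqrt(-(-1)^(1/3)) + (-1)^(1/3))/2, Eq(k, 0)), (-sqrt(-2*k/(3*(sqrt(k^3/27 + 1/256) + 1/16)^(1/3)) + 2*(sqrt(k^3/27 + 1/256) + 1/16)^(1/3))/2 - sqrt(2*k/(3*(sqrt(k^3/27 + 1/256) + 1/16)^(1/3)) - 2*(sqrt(k^3/27 + 1/256) + 1/16)^(1/3) - 2/sqrt(-2*k/(3*(sqrt(k^3/27 + 1/256) + 1/16)^(1/3)) + 2*(sqrt(k^3/27 + 1/256) + 1/16)^(1/3)))/2, True))) + C2*exp(c*Piecewise((sqrt(-(-1)^(1/3))/2 + sqrt((-1)^(1/3) + 2/sqrt(-(-1)^(1/3)))/2, Eq(k, 0)), (sqrt(-2*k/(3*(sqrt(k^3/27 + 1/256) + 1/16)^(1/3)) + 2*(sqrt(k^3/27 + 1/256) + 1/16)^(1/3))/2 + sqrt(2*k/(3*(sqrt(k^3/27 + 1/256) + 1/16)^(1/3)) - 2*(sqrt(k^3/27 + 1/256) + 1/16)^(1/3) + 2/sqrt(-2*k/(3*(sqrt(k^3/27 + 1/256) + 1/16)^(1/3)) + 2*(sqrt(k^3/27 + 1/256) + 1/16)^(1/3)))/2, True))) + C3*exp(c*Piecewise((-sqrt((-1)^(1/3) + 2/sqrt(-(-1)^(1/3)))/2 + sqrt(-(-1)^(1/3))/2, Eq(k, 0)), (sqrt(-2*k/(3*(sqrt(k^3/27 + 1/256) + 1/16)^(1/3)) + 2*(sqrt(k^3/27 + 1/256) + 1/16)^(1/3))/2 - sqrt(2*k/(3*(sqrt(k^3/27 + 1/256) + 1/16)^(1/3)) - 2*(sqrt(k^3/27 + 1/256) + 1/16)^(1/3) + 2/sqrt(-2*k/(3*(sqrt(k^3/27 + 1/256) + 1/16)^(1/3)) + 2*(sqrt(k^3/27 + 1/256) + 1/16)^(1/3)))/2, True))) + C4*exp(c*Piecewise((sqrt(-2/sqrt(-(-1)^(1/3)) + (-1)^(1/3))/2 - sqrt(-(-1)^(1/3))/2, Eq(k, 0)), (-sqrt(-2*k/(3*(sqrt(k^3/27 + 1/256) + 1/16)^(1/3)) + 2*(sqrt(k^3/27 + 1/256) + 1/16)^(1/3))/2 + sqrt(2*k/(3*(sqrt(k^3/27 + 1/256) + 1/16)^(1/3)) - 2*(sqrt(k^3/27 + 1/256) + 1/16)^(1/3) - 2/sqrt(-2*k/(3*(sqrt(k^3/27 + 1/256) + 1/16)^(1/3)) + 2*(sqrt(k^3/27 + 1/256) + 1/16)^(1/3)))/2, True))) + 4*c^2/k - 8*c/k^2 + 8/k^3


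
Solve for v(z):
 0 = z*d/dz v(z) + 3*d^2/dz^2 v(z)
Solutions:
 v(z) = C1 + C2*erf(sqrt(6)*z/6)


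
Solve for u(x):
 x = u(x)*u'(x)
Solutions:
 u(x) = -sqrt(C1 + x^2)
 u(x) = sqrt(C1 + x^2)


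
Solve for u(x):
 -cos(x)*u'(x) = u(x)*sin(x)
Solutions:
 u(x) = C1*cos(x)


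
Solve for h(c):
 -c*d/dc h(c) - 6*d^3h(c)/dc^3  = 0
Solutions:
 h(c) = C1 + Integral(C2*airyai(-6^(2/3)*c/6) + C3*airybi(-6^(2/3)*c/6), c)


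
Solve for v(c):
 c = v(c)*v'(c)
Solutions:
 v(c) = -sqrt(C1 + c^2)
 v(c) = sqrt(C1 + c^2)


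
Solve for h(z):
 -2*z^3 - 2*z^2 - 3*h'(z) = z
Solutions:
 h(z) = C1 - z^4/6 - 2*z^3/9 - z^2/6


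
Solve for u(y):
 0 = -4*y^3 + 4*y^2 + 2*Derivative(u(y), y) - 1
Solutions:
 u(y) = C1 + y^4/2 - 2*y^3/3 + y/2


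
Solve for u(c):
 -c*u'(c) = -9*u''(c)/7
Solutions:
 u(c) = C1 + C2*erfi(sqrt(14)*c/6)


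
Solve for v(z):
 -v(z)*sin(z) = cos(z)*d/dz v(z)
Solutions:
 v(z) = C1*cos(z)


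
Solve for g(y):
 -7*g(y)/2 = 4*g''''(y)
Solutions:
 g(y) = (C1*sin(2^(3/4)*7^(1/4)*y/4) + C2*cos(2^(3/4)*7^(1/4)*y/4))*exp(-2^(3/4)*7^(1/4)*y/4) + (C3*sin(2^(3/4)*7^(1/4)*y/4) + C4*cos(2^(3/4)*7^(1/4)*y/4))*exp(2^(3/4)*7^(1/4)*y/4)


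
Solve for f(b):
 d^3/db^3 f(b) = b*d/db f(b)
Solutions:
 f(b) = C1 + Integral(C2*airyai(b) + C3*airybi(b), b)


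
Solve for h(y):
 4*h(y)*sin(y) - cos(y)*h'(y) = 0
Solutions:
 h(y) = C1/cos(y)^4


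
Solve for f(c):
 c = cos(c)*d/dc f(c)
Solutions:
 f(c) = C1 + Integral(c/cos(c), c)


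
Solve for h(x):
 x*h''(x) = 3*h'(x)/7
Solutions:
 h(x) = C1 + C2*x^(10/7)


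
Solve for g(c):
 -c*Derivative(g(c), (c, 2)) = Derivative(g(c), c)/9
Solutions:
 g(c) = C1 + C2*c^(8/9)


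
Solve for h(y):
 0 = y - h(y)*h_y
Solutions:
 h(y) = -sqrt(C1 + y^2)
 h(y) = sqrt(C1 + y^2)


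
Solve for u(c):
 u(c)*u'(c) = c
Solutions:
 u(c) = -sqrt(C1 + c^2)
 u(c) = sqrt(C1 + c^2)


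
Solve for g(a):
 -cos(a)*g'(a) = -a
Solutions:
 g(a) = C1 + Integral(a/cos(a), a)


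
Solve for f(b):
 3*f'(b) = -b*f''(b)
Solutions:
 f(b) = C1 + C2/b^2


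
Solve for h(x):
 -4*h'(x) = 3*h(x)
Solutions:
 h(x) = C1*exp(-3*x/4)


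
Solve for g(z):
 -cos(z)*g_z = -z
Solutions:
 g(z) = C1 + Integral(z/cos(z), z)


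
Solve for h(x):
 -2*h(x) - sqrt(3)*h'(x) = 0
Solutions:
 h(x) = C1*exp(-2*sqrt(3)*x/3)


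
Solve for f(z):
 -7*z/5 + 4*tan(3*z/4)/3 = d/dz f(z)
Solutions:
 f(z) = C1 - 7*z^2/10 - 16*log(cos(3*z/4))/9


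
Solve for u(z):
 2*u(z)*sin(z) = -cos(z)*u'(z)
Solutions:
 u(z) = C1*cos(z)^2


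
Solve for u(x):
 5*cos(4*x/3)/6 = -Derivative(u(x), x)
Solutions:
 u(x) = C1 - 5*sin(4*x/3)/8


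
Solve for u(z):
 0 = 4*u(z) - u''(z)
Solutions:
 u(z) = C1*exp(-2*z) + C2*exp(2*z)


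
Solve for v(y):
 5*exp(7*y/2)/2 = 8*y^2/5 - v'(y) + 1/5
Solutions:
 v(y) = C1 + 8*y^3/15 + y/5 - 5*exp(7*y/2)/7


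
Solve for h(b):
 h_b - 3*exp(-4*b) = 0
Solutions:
 h(b) = C1 - 3*exp(-4*b)/4


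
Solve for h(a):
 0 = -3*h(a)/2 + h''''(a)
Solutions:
 h(a) = C1*exp(-2^(3/4)*3^(1/4)*a/2) + C2*exp(2^(3/4)*3^(1/4)*a/2) + C3*sin(2^(3/4)*3^(1/4)*a/2) + C4*cos(2^(3/4)*3^(1/4)*a/2)


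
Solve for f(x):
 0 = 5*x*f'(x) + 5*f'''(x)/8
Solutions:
 f(x) = C1 + Integral(C2*airyai(-2*x) + C3*airybi(-2*x), x)


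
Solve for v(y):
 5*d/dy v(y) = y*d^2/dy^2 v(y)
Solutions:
 v(y) = C1 + C2*y^6


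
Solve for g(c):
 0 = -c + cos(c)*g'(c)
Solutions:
 g(c) = C1 + Integral(c/cos(c), c)


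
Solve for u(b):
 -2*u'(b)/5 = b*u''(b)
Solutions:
 u(b) = C1 + C2*b^(3/5)


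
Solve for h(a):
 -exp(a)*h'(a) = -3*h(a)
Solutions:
 h(a) = C1*exp(-3*exp(-a))


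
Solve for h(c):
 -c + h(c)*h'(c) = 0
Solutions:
 h(c) = -sqrt(C1 + c^2)
 h(c) = sqrt(C1 + c^2)


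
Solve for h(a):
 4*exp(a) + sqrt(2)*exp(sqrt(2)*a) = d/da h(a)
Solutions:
 h(a) = C1 + 4*exp(a) + exp(sqrt(2)*a)


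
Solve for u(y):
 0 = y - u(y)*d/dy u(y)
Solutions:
 u(y) = -sqrt(C1 + y^2)
 u(y) = sqrt(C1 + y^2)


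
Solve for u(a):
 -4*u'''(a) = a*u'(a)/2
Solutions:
 u(a) = C1 + Integral(C2*airyai(-a/2) + C3*airybi(-a/2), a)


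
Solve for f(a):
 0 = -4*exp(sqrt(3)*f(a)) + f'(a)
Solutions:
 f(a) = sqrt(3)*(2*log(-1/(C1 + 4*a)) - log(3))/6


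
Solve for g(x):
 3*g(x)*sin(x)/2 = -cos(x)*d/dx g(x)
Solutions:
 g(x) = C1*cos(x)^(3/2)


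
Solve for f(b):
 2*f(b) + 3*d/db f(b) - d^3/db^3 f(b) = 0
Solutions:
 f(b) = C3*exp(2*b) + (C1 + C2*b)*exp(-b)


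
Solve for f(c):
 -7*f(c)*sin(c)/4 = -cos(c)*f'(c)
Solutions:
 f(c) = C1/cos(c)^(7/4)


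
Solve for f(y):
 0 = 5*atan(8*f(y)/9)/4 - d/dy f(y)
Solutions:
 Integral(1/atan(8*_y/9), (_y, f(y))) = C1 + 5*y/4


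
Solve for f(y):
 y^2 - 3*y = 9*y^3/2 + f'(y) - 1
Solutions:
 f(y) = C1 - 9*y^4/8 + y^3/3 - 3*y^2/2 + y


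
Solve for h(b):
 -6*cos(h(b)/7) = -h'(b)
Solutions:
 -6*b - 7*log(sin(h(b)/7) - 1)/2 + 7*log(sin(h(b)/7) + 1)/2 = C1


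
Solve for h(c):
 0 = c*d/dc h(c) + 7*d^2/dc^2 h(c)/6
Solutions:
 h(c) = C1 + C2*erf(sqrt(21)*c/7)


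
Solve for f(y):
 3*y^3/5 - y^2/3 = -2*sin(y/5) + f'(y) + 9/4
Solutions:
 f(y) = C1 + 3*y^4/20 - y^3/9 - 9*y/4 - 10*cos(y/5)


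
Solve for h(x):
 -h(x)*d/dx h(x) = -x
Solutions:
 h(x) = -sqrt(C1 + x^2)
 h(x) = sqrt(C1 + x^2)


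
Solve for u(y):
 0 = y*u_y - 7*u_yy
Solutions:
 u(y) = C1 + C2*erfi(sqrt(14)*y/14)


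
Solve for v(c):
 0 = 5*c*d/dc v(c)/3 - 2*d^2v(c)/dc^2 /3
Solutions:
 v(c) = C1 + C2*erfi(sqrt(5)*c/2)


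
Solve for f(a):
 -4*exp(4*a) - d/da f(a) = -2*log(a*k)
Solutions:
 f(a) = C1 + 2*a*log(a*k) - 2*a - exp(4*a)


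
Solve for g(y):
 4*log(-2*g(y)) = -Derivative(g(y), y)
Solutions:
 Integral(1/(log(-_y) + log(2)), (_y, g(y)))/4 = C1 - y


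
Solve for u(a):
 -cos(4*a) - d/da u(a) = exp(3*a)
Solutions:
 u(a) = C1 - exp(3*a)/3 - sin(4*a)/4


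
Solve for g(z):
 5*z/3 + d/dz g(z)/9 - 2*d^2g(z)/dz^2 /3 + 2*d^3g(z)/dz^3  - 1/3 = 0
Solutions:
 g(z) = C1 - 15*z^2/2 - 87*z + (C2*sin(z/6) + C3*cos(z/6))*exp(z/6)


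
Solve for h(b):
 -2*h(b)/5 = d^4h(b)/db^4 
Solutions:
 h(b) = (C1*sin(10^(3/4)*b/10) + C2*cos(10^(3/4)*b/10))*exp(-10^(3/4)*b/10) + (C3*sin(10^(3/4)*b/10) + C4*cos(10^(3/4)*b/10))*exp(10^(3/4)*b/10)


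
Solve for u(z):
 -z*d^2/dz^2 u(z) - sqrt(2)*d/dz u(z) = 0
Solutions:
 u(z) = C1 + C2*z^(1 - sqrt(2))


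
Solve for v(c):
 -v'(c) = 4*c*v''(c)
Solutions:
 v(c) = C1 + C2*c^(3/4)


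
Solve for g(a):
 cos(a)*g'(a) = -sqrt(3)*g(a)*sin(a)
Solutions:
 g(a) = C1*cos(a)^(sqrt(3))


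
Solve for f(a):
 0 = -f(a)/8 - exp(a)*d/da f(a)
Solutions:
 f(a) = C1*exp(exp(-a)/8)


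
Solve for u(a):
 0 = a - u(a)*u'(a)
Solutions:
 u(a) = -sqrt(C1 + a^2)
 u(a) = sqrt(C1 + a^2)


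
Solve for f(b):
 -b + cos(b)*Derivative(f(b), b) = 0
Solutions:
 f(b) = C1 + Integral(b/cos(b), b)


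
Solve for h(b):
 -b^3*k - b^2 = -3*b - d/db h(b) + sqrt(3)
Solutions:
 h(b) = C1 + b^4*k/4 + b^3/3 - 3*b^2/2 + sqrt(3)*b


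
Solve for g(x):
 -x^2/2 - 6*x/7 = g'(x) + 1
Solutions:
 g(x) = C1 - x^3/6 - 3*x^2/7 - x


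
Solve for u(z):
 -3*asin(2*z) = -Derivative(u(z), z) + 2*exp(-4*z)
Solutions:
 u(z) = C1 + 3*z*asin(2*z) + 3*sqrt(1 - 4*z^2)/2 - exp(-4*z)/2


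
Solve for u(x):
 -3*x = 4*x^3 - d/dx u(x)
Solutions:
 u(x) = C1 + x^4 + 3*x^2/2


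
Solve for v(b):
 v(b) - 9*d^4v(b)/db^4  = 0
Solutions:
 v(b) = C1*exp(-sqrt(3)*b/3) + C2*exp(sqrt(3)*b/3) + C3*sin(sqrt(3)*b/3) + C4*cos(sqrt(3)*b/3)


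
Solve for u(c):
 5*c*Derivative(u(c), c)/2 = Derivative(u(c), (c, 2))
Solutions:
 u(c) = C1 + C2*erfi(sqrt(5)*c/2)


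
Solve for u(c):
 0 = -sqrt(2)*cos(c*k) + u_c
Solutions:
 u(c) = C1 + sqrt(2)*sin(c*k)/k


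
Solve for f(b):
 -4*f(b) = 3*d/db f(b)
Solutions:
 f(b) = C1*exp(-4*b/3)


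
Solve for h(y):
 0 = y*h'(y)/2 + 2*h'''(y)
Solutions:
 h(y) = C1 + Integral(C2*airyai(-2^(1/3)*y/2) + C3*airybi(-2^(1/3)*y/2), y)


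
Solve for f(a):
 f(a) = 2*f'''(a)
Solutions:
 f(a) = C3*exp(2^(2/3)*a/2) + (C1*sin(2^(2/3)*sqrt(3)*a/4) + C2*cos(2^(2/3)*sqrt(3)*a/4))*exp(-2^(2/3)*a/4)


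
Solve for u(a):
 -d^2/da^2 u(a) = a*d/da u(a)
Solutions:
 u(a) = C1 + C2*erf(sqrt(2)*a/2)


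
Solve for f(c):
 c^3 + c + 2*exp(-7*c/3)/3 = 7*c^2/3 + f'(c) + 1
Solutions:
 f(c) = C1 + c^4/4 - 7*c^3/9 + c^2/2 - c - 2*exp(-7*c/3)/7


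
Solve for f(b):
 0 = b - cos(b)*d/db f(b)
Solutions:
 f(b) = C1 + Integral(b/cos(b), b)


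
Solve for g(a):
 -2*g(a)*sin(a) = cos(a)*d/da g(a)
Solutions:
 g(a) = C1*cos(a)^2


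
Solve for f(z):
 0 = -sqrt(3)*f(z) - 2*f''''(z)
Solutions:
 f(z) = (C1*sin(2^(1/4)*3^(1/8)*z/2) + C2*cos(2^(1/4)*3^(1/8)*z/2))*exp(-2^(1/4)*3^(1/8)*z/2) + (C3*sin(2^(1/4)*3^(1/8)*z/2) + C4*cos(2^(1/4)*3^(1/8)*z/2))*exp(2^(1/4)*3^(1/8)*z/2)


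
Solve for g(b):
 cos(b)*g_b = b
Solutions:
 g(b) = C1 + Integral(b/cos(b), b)


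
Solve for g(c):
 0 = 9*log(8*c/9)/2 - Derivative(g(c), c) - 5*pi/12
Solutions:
 g(c) = C1 + 9*c*log(c)/2 - 9*c*log(3) - 9*c/2 - 5*pi*c/12 + 27*c*log(2)/2


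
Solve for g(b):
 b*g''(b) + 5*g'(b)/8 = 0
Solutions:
 g(b) = C1 + C2*b^(3/8)


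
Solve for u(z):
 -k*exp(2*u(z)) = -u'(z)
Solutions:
 u(z) = log(-sqrt(-1/(C1 + k*z))) - log(2)/2
 u(z) = log(-1/(C1 + k*z))/2 - log(2)/2


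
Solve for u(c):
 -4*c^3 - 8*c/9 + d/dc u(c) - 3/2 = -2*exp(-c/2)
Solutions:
 u(c) = C1 + c^4 + 4*c^2/9 + 3*c/2 + 4*exp(-c/2)


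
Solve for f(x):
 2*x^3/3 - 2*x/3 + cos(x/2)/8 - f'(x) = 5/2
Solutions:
 f(x) = C1 + x^4/6 - x^2/3 - 5*x/2 + sin(x/2)/4


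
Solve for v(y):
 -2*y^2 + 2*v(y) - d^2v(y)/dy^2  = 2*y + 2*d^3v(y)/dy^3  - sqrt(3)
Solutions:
 v(y) = C1*exp(-y*((6*sqrt(318) + 107)^(-1/3) + 2 + (6*sqrt(318) + 107)^(1/3))/12)*sin(sqrt(3)*y*(-(6*sqrt(318) + 107)^(1/3) + (6*sqrt(318) + 107)^(-1/3))/12) + C2*exp(-y*((6*sqrt(318) + 107)^(-1/3) + 2 + (6*sqrt(318) + 107)^(1/3))/12)*cos(sqrt(3)*y*(-(6*sqrt(318) + 107)^(1/3) + (6*sqrt(318) + 107)^(-1/3))/12) + C3*exp(y*(-1 + (6*sqrt(318) + 107)^(-1/3) + (6*sqrt(318) + 107)^(1/3))/6) + y^2 + y - sqrt(3)/2 + 1


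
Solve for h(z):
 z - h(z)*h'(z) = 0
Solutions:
 h(z) = -sqrt(C1 + z^2)
 h(z) = sqrt(C1 + z^2)


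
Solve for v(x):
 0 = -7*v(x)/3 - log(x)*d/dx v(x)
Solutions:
 v(x) = C1*exp(-7*li(x)/3)


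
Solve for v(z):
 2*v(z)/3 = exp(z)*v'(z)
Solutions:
 v(z) = C1*exp(-2*exp(-z)/3)


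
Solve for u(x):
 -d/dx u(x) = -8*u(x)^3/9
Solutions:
 u(x) = -3*sqrt(2)*sqrt(-1/(C1 + 8*x))/2
 u(x) = 3*sqrt(2)*sqrt(-1/(C1 + 8*x))/2


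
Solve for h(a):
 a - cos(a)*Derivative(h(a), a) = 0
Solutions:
 h(a) = C1 + Integral(a/cos(a), a)


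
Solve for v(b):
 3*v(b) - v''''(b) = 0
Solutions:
 v(b) = C1*exp(-3^(1/4)*b) + C2*exp(3^(1/4)*b) + C3*sin(3^(1/4)*b) + C4*cos(3^(1/4)*b)


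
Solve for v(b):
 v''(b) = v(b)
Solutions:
 v(b) = C1*exp(-b) + C2*exp(b)


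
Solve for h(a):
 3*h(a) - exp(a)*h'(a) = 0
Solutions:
 h(a) = C1*exp(-3*exp(-a))


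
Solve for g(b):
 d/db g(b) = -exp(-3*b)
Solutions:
 g(b) = C1 + exp(-3*b)/3


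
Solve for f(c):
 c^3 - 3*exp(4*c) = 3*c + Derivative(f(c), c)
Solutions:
 f(c) = C1 + c^4/4 - 3*c^2/2 - 3*exp(4*c)/4


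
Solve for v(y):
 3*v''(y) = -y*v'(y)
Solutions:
 v(y) = C1 + C2*erf(sqrt(6)*y/6)


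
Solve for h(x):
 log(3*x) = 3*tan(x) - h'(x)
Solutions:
 h(x) = C1 - x*log(x) - x*log(3) + x - 3*log(cos(x))


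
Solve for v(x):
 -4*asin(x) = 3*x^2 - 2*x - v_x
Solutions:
 v(x) = C1 + x^3 - x^2 + 4*x*asin(x) + 4*sqrt(1 - x^2)


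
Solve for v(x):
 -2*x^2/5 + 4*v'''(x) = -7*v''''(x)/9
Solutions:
 v(x) = C1 + C2*x + C3*x^2 + C4*exp(-36*x/7) + x^5/600 - 7*x^4/4320 + 49*x^3/38880


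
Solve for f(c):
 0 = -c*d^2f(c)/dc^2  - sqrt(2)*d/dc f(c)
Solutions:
 f(c) = C1 + C2*c^(1 - sqrt(2))


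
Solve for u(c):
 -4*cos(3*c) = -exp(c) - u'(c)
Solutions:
 u(c) = C1 - exp(c) + 4*sin(3*c)/3


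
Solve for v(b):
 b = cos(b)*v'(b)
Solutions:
 v(b) = C1 + Integral(b/cos(b), b)


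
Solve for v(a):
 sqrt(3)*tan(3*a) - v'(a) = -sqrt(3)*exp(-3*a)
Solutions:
 v(a) = C1 + sqrt(3)*log(tan(3*a)^2 + 1)/6 - sqrt(3)*exp(-3*a)/3


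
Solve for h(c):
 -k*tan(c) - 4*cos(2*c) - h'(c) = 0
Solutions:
 h(c) = C1 + k*log(cos(c)) - 2*sin(2*c)


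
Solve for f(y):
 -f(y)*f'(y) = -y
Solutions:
 f(y) = -sqrt(C1 + y^2)
 f(y) = sqrt(C1 + y^2)


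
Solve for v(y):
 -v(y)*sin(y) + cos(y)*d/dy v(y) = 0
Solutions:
 v(y) = C1/cos(y)


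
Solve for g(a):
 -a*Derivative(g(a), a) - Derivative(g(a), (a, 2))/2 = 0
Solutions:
 g(a) = C1 + C2*erf(a)


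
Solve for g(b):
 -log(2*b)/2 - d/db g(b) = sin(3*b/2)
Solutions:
 g(b) = C1 - b*log(b)/2 - b*log(2)/2 + b/2 + 2*cos(3*b/2)/3


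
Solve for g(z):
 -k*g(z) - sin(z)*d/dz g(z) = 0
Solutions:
 g(z) = C1*exp(k*(-log(cos(z) - 1) + log(cos(z) + 1))/2)


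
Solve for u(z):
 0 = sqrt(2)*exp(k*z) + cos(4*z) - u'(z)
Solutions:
 u(z) = C1 + sin(4*z)/4 + sqrt(2)*exp(k*z)/k


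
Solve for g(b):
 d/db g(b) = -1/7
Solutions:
 g(b) = C1 - b/7


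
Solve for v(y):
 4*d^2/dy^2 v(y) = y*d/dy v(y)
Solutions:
 v(y) = C1 + C2*erfi(sqrt(2)*y/4)


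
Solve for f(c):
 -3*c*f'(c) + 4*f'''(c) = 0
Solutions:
 f(c) = C1 + Integral(C2*airyai(6^(1/3)*c/2) + C3*airybi(6^(1/3)*c/2), c)


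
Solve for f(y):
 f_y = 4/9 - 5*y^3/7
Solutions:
 f(y) = C1 - 5*y^4/28 + 4*y/9


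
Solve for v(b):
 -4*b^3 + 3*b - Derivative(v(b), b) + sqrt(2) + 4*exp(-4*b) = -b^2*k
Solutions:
 v(b) = C1 - b^4 + b^3*k/3 + 3*b^2/2 + sqrt(2)*b - exp(-4*b)


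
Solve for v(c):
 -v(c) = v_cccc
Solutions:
 v(c) = (C1*sin(sqrt(2)*c/2) + C2*cos(sqrt(2)*c/2))*exp(-sqrt(2)*c/2) + (C3*sin(sqrt(2)*c/2) + C4*cos(sqrt(2)*c/2))*exp(sqrt(2)*c/2)


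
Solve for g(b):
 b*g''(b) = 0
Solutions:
 g(b) = C1 + C2*b


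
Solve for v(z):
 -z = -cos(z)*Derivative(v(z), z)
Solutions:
 v(z) = C1 + Integral(z/cos(z), z)


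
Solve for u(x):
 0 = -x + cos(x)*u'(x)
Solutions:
 u(x) = C1 + Integral(x/cos(x), x)


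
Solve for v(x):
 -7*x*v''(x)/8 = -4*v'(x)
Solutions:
 v(x) = C1 + C2*x^(39/7)


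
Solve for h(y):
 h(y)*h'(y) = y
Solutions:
 h(y) = -sqrt(C1 + y^2)
 h(y) = sqrt(C1 + y^2)


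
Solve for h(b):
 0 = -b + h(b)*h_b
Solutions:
 h(b) = -sqrt(C1 + b^2)
 h(b) = sqrt(C1 + b^2)


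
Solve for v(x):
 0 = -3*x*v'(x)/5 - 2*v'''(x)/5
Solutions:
 v(x) = C1 + Integral(C2*airyai(-2^(2/3)*3^(1/3)*x/2) + C3*airybi(-2^(2/3)*3^(1/3)*x/2), x)


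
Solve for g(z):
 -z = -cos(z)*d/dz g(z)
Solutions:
 g(z) = C1 + Integral(z/cos(z), z)


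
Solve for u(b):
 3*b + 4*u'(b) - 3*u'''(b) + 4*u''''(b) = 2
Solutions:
 u(b) = C1 + C2*exp(b*((8*sqrt(15) + 31)^(-1/3) + 2 + (8*sqrt(15) + 31)^(1/3))/8)*sin(sqrt(3)*b*(-(8*sqrt(15) + 31)^(1/3) + (8*sqrt(15) + 31)^(-1/3))/8) + C3*exp(b*((8*sqrt(15) + 31)^(-1/3) + 2 + (8*sqrt(15) + 31)^(1/3))/8)*cos(sqrt(3)*b*(-(8*sqrt(15) + 31)^(1/3) + (8*sqrt(15) + 31)^(-1/3))/8) + C4*exp(b*(-(8*sqrt(15) + 31)^(1/3) - 1/(8*sqrt(15) + 31)^(1/3) + 1)/4) - 3*b^2/8 + b/2


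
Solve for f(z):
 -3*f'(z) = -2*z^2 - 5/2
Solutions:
 f(z) = C1 + 2*z^3/9 + 5*z/6


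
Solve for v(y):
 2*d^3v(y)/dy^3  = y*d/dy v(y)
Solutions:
 v(y) = C1 + Integral(C2*airyai(2^(2/3)*y/2) + C3*airybi(2^(2/3)*y/2), y)


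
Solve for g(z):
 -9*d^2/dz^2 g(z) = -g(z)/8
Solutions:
 g(z) = C1*exp(-sqrt(2)*z/12) + C2*exp(sqrt(2)*z/12)


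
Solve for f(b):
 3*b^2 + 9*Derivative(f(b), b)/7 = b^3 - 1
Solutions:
 f(b) = C1 + 7*b^4/36 - 7*b^3/9 - 7*b/9


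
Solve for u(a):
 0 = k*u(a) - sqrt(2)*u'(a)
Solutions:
 u(a) = C1*exp(sqrt(2)*a*k/2)


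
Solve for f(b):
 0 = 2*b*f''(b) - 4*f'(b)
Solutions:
 f(b) = C1 + C2*b^3


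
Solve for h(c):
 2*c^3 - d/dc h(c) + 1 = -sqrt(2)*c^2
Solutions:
 h(c) = C1 + c^4/2 + sqrt(2)*c^3/3 + c


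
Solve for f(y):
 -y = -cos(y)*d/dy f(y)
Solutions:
 f(y) = C1 + Integral(y/cos(y), y)


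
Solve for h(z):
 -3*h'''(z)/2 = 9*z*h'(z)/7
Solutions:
 h(z) = C1 + Integral(C2*airyai(-6^(1/3)*7^(2/3)*z/7) + C3*airybi(-6^(1/3)*7^(2/3)*z/7), z)


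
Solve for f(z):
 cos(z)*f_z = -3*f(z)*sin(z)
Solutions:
 f(z) = C1*cos(z)^3


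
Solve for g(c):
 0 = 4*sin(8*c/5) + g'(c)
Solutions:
 g(c) = C1 + 5*cos(8*c/5)/2


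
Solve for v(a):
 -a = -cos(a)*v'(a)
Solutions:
 v(a) = C1 + Integral(a/cos(a), a)


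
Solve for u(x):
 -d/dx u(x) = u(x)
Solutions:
 u(x) = C1*exp(-x)


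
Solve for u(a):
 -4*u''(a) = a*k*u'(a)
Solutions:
 u(a) = Piecewise((-sqrt(2)*sqrt(pi)*C1*erf(sqrt(2)*a*sqrt(k)/4)/sqrt(k) - C2, (k > 0) | (k < 0)), (-C1*a - C2, True))


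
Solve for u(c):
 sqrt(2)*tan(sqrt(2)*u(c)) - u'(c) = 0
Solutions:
 u(c) = sqrt(2)*(pi - asin(C1*exp(2*c)))/2
 u(c) = sqrt(2)*asin(C1*exp(2*c))/2


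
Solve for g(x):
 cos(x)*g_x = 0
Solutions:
 g(x) = C1


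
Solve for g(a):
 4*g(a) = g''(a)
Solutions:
 g(a) = C1*exp(-2*a) + C2*exp(2*a)


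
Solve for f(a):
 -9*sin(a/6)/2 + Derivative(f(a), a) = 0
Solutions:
 f(a) = C1 - 27*cos(a/6)


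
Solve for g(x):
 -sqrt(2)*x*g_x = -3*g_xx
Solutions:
 g(x) = C1 + C2*erfi(2^(3/4)*sqrt(3)*x/6)


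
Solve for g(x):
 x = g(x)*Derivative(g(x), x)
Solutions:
 g(x) = -sqrt(C1 + x^2)
 g(x) = sqrt(C1 + x^2)


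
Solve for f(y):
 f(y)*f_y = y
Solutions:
 f(y) = -sqrt(C1 + y^2)
 f(y) = sqrt(C1 + y^2)


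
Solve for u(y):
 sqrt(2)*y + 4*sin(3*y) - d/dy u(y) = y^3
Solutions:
 u(y) = C1 - y^4/4 + sqrt(2)*y^2/2 - 4*cos(3*y)/3


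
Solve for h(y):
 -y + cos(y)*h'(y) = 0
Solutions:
 h(y) = C1 + Integral(y/cos(y), y)


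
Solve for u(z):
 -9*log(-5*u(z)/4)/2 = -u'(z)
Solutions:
 -2*Integral(1/(log(-_y) - 2*log(2) + log(5)), (_y, u(z)))/9 = C1 - z


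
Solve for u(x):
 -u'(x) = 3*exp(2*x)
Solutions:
 u(x) = C1 - 3*exp(2*x)/2


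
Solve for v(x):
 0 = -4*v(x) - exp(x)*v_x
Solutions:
 v(x) = C1*exp(4*exp(-x))


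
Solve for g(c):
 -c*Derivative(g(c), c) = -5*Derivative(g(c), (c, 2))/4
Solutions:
 g(c) = C1 + C2*erfi(sqrt(10)*c/5)


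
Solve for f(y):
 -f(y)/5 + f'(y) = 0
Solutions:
 f(y) = C1*exp(y/5)


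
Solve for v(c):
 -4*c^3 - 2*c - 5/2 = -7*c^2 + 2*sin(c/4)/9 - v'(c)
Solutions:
 v(c) = C1 + c^4 - 7*c^3/3 + c^2 + 5*c/2 - 8*cos(c/4)/9


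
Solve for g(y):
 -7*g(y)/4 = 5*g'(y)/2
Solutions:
 g(y) = C1*exp(-7*y/10)


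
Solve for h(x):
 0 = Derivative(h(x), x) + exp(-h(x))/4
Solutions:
 h(x) = log(C1 - x/4)


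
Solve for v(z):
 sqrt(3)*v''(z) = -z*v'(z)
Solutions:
 v(z) = C1 + C2*erf(sqrt(2)*3^(3/4)*z/6)


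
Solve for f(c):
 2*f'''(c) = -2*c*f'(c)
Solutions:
 f(c) = C1 + Integral(C2*airyai(-c) + C3*airybi(-c), c)


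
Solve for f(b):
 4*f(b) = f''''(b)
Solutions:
 f(b) = C1*exp(-sqrt(2)*b) + C2*exp(sqrt(2)*b) + C3*sin(sqrt(2)*b) + C4*cos(sqrt(2)*b)


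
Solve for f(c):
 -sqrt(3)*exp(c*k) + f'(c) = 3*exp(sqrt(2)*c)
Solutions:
 f(c) = C1 + 3*sqrt(2)*exp(sqrt(2)*c)/2 + sqrt(3)*exp(c*k)/k


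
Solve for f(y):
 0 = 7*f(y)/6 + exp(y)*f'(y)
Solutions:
 f(y) = C1*exp(7*exp(-y)/6)


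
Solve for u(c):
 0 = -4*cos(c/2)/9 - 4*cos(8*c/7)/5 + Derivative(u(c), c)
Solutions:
 u(c) = C1 + 8*sin(c/2)/9 + 7*sin(8*c/7)/10


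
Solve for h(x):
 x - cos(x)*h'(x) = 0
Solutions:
 h(x) = C1 + Integral(x/cos(x), x)


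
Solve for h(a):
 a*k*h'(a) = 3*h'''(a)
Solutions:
 h(a) = C1 + Integral(C2*airyai(3^(2/3)*a*k^(1/3)/3) + C3*airybi(3^(2/3)*a*k^(1/3)/3), a)


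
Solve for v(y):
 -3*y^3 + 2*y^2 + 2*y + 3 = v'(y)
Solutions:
 v(y) = C1 - 3*y^4/4 + 2*y^3/3 + y^2 + 3*y


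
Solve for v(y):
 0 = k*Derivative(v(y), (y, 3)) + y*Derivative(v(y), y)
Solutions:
 v(y) = C1 + Integral(C2*airyai(y*(-1/k)^(1/3)) + C3*airybi(y*(-1/k)^(1/3)), y)


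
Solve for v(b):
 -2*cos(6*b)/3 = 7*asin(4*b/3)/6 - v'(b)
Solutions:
 v(b) = C1 + 7*b*asin(4*b/3)/6 + 7*sqrt(9 - 16*b^2)/24 + sin(6*b)/9


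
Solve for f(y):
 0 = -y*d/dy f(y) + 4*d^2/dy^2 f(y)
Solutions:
 f(y) = C1 + C2*erfi(sqrt(2)*y/4)


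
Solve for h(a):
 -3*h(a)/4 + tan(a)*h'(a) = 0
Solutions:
 h(a) = C1*sin(a)^(3/4)


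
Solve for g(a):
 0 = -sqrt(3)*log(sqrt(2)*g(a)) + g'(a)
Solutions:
 -2*sqrt(3)*Integral(1/(2*log(_y) + log(2)), (_y, g(a)))/3 = C1 - a


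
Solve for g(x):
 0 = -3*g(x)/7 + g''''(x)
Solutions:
 g(x) = C1*exp(-3^(1/4)*7^(3/4)*x/7) + C2*exp(3^(1/4)*7^(3/4)*x/7) + C3*sin(3^(1/4)*7^(3/4)*x/7) + C4*cos(3^(1/4)*7^(3/4)*x/7)


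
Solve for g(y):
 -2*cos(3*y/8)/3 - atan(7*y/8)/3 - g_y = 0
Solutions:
 g(y) = C1 - y*atan(7*y/8)/3 + 4*log(49*y^2 + 64)/21 - 16*sin(3*y/8)/9


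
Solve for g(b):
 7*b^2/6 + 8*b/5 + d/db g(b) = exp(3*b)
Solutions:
 g(b) = C1 - 7*b^3/18 - 4*b^2/5 + exp(3*b)/3


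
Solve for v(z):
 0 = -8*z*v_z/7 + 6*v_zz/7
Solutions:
 v(z) = C1 + C2*erfi(sqrt(6)*z/3)


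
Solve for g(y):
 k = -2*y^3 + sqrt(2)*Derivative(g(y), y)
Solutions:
 g(y) = C1 + sqrt(2)*k*y/2 + sqrt(2)*y^4/4


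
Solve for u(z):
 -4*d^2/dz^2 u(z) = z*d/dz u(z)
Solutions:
 u(z) = C1 + C2*erf(sqrt(2)*z/4)


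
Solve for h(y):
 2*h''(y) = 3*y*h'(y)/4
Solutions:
 h(y) = C1 + C2*erfi(sqrt(3)*y/4)


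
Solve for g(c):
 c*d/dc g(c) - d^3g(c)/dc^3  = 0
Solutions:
 g(c) = C1 + Integral(C2*airyai(c) + C3*airybi(c), c)


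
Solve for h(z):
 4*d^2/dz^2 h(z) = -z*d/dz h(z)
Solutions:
 h(z) = C1 + C2*erf(sqrt(2)*z/4)


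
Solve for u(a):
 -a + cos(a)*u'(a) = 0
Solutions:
 u(a) = C1 + Integral(a/cos(a), a)


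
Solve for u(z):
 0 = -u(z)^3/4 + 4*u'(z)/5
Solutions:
 u(z) = -2*sqrt(2)*sqrt(-1/(C1 + 5*z))
 u(z) = 2*sqrt(2)*sqrt(-1/(C1 + 5*z))


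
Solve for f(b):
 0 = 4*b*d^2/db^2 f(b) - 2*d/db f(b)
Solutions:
 f(b) = C1 + C2*b^(3/2)


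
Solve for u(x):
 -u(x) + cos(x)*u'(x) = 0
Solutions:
 u(x) = C1*sqrt(sin(x) + 1)/sqrt(sin(x) - 1)


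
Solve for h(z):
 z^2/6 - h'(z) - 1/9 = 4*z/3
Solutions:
 h(z) = C1 + z^3/18 - 2*z^2/3 - z/9


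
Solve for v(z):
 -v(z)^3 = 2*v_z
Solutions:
 v(z) = -sqrt(-1/(C1 - z))
 v(z) = sqrt(-1/(C1 - z))


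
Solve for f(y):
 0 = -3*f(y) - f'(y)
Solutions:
 f(y) = C1*exp(-3*y)


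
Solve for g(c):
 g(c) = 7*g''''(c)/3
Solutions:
 g(c) = C1*exp(-3^(1/4)*7^(3/4)*c/7) + C2*exp(3^(1/4)*7^(3/4)*c/7) + C3*sin(3^(1/4)*7^(3/4)*c/7) + C4*cos(3^(1/4)*7^(3/4)*c/7)


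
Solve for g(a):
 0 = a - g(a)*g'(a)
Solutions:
 g(a) = -sqrt(C1 + a^2)
 g(a) = sqrt(C1 + a^2)


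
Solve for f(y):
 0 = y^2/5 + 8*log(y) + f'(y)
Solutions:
 f(y) = C1 - y^3/15 - 8*y*log(y) + 8*y


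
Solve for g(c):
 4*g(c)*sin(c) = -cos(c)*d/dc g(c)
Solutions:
 g(c) = C1*cos(c)^4


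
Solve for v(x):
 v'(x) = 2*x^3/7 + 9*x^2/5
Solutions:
 v(x) = C1 + x^4/14 + 3*x^3/5


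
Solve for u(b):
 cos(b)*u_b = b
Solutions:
 u(b) = C1 + Integral(b/cos(b), b)


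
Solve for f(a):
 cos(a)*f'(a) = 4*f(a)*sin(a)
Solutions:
 f(a) = C1/cos(a)^4


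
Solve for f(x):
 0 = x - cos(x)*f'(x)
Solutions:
 f(x) = C1 + Integral(x/cos(x), x)


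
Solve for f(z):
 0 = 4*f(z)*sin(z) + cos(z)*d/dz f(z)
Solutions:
 f(z) = C1*cos(z)^4


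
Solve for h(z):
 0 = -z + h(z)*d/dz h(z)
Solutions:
 h(z) = -sqrt(C1 + z^2)
 h(z) = sqrt(C1 + z^2)


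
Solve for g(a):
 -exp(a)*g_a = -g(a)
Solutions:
 g(a) = C1*exp(-exp(-a))


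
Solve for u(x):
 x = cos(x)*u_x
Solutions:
 u(x) = C1 + Integral(x/cos(x), x)


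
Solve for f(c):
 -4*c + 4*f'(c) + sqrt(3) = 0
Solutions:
 f(c) = C1 + c^2/2 - sqrt(3)*c/4


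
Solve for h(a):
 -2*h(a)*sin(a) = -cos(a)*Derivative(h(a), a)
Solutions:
 h(a) = C1/cos(a)^2


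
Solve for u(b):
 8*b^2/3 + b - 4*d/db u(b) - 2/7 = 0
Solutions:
 u(b) = C1 + 2*b^3/9 + b^2/8 - b/14


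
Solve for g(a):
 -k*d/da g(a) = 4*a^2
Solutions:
 g(a) = C1 - 4*a^3/(3*k)
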